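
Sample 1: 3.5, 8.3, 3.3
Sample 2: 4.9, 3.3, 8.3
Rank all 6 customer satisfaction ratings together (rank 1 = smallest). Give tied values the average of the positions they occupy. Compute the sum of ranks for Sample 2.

Sorted (ascending): 3.3, 3.3, 3.5, 4.9, 8.3, 8.3
The 2 values of 3.3 occupy positions 1–2 → average rank (1+2)/2 = 1.5.
The 2 values of 8.3 occupy positions 5–6 → average rank (5+6)/2 = 5.5.
Sample 2 values → pooled ranks: 4.9→4, 3.3→1.5, 8.3→5.5
Rank sum = 4 + 1.5 + 5.5 = 11

11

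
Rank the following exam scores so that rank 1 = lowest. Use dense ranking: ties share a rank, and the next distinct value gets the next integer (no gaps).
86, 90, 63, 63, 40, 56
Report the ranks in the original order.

Sorted (ascending): 40, 56, 63, 63, 86, 90
The 2 values of 63 share dense rank 3.
Remaining distinct values take the next consecutive integers.

4, 5, 3, 3, 1, 2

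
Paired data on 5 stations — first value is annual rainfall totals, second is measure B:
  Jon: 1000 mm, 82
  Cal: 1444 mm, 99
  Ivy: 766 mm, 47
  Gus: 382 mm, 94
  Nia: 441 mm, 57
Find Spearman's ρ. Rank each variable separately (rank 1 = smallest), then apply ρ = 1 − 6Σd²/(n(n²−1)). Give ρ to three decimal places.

Ranks of variable 1: 4, 5, 3, 1, 2
Ranks of variable 2: 3, 5, 1, 4, 2
d = r₁ − r₂: 1, 0, 2, -3, 0
d²: 1, 0, 4, 9, 0; Σd² = 14
ρ = 1 − 6·14/(5·24) = 1 − 84/120 = 0.300

0.300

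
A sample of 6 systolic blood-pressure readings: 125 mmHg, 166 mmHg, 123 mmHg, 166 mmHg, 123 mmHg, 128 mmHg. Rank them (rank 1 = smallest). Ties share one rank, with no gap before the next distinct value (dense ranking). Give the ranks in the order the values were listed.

Sorted (ascending): 123, 123, 125, 128, 166, 166
The 2 values of 123 share dense rank 1.
The 2 values of 166 share dense rank 4.
Remaining distinct values take the next consecutive integers.

2, 4, 1, 4, 1, 3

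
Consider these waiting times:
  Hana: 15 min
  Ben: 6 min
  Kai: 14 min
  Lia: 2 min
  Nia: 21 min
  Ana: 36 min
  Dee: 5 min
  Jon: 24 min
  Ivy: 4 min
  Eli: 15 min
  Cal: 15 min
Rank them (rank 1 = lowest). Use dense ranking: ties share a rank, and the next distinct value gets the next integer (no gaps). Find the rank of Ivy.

Sorted (ascending): 2, 4, 5, 6, 14, 15, 15, 15, 21, 24, 36
The 3 values of 15 share dense rank 6.
Remaining distinct values take the next consecutive integers.
Ivy has value 4 min → rank 2.

2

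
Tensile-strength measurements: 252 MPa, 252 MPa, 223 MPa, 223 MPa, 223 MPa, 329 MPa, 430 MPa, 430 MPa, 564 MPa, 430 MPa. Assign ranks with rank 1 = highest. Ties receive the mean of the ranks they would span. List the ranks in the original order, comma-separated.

6.5, 6.5, 9, 9, 9, 5, 3, 3, 1, 3

Sorted (descending): 564, 430, 430, 430, 329, 252, 252, 223, 223, 223
The 3 values of 430 occupy positions 2–4 → average rank 3.
The 2 values of 252 occupy positions 6–7 → average rank (6+7)/2 = 6.5.
The 3 values of 223 occupy positions 8–10 → average rank 9.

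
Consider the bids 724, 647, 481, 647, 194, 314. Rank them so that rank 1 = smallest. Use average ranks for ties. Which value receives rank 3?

Sorted (ascending): 194, 314, 481, 647, 647, 724
The 2 values of 647 occupy positions 4–5 → average rank (4+5)/2 = 4.5.
Rank 3 → value 481.

481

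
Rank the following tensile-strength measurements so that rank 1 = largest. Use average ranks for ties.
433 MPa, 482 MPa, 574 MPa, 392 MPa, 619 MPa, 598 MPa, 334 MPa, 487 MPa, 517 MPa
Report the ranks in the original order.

7, 6, 3, 8, 1, 2, 9, 5, 4

Sorted (descending): 619, 598, 574, 517, 487, 482, 433, 392, 334
No ties — each value takes its position as its rank.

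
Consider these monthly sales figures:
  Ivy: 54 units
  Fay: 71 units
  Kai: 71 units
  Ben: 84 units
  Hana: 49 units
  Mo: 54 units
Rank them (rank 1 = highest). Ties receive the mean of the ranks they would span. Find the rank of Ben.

1

Sorted (descending): 84, 71, 71, 54, 54, 49
The 2 values of 71 occupy positions 2–3 → average rank (2+3)/2 = 2.5.
The 2 values of 54 occupy positions 4–5 → average rank (4+5)/2 = 4.5.
Ben has value 84 units → rank 1.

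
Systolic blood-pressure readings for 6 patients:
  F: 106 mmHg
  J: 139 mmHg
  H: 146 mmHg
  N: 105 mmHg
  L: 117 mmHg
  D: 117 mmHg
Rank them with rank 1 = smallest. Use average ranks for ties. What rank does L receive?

Sorted (ascending): 105, 106, 117, 117, 139, 146
The 2 values of 117 occupy positions 3–4 → average rank (3+4)/2 = 3.5.
L has value 117 mmHg → rank 3.5.

3.5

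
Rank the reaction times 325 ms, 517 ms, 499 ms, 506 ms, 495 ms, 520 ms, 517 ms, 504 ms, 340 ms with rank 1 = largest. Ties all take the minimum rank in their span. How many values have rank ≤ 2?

Sorted (descending): 520, 517, 517, 506, 504, 499, 495, 340, 325
The 2 values of 517 occupy positions 2–3 → each gets rank 2.
Ranks ≤ 2: {1, 2, 2} → 3 values.

3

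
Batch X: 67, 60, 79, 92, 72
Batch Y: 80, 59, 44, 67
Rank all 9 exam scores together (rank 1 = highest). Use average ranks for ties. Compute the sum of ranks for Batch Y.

Sorted (descending): 92, 80, 79, 72, 67, 67, 60, 59, 44
The 2 values of 67 occupy positions 5–6 → average rank (5+6)/2 = 5.5.
Batch Y values → pooled ranks: 80→2, 59→8, 44→9, 67→5.5
Rank sum = 2 + 8 + 9 + 5.5 = 24.5

24.5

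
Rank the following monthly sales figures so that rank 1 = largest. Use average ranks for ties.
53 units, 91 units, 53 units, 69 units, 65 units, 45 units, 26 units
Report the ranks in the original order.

4.5, 1, 4.5, 2, 3, 6, 7

Sorted (descending): 91, 69, 65, 53, 53, 45, 26
The 2 values of 53 occupy positions 4–5 → average rank (4+5)/2 = 4.5.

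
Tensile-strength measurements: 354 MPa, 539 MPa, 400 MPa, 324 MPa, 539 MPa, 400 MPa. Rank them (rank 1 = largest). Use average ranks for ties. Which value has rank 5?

354

Sorted (descending): 539, 539, 400, 400, 354, 324
The 2 values of 539 occupy positions 1–2 → average rank (1+2)/2 = 1.5.
The 2 values of 400 occupy positions 3–4 → average rank (3+4)/2 = 3.5.
Rank 5 → value 354.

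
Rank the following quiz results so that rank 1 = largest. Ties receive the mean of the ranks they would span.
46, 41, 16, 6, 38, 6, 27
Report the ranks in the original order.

1, 2, 5, 6.5, 3, 6.5, 4

Sorted (descending): 46, 41, 38, 27, 16, 6, 6
The 2 values of 6 occupy positions 6–7 → average rank (6+7)/2 = 6.5.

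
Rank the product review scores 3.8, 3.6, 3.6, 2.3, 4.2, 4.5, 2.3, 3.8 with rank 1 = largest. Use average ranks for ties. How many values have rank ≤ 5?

Sorted (descending): 4.5, 4.2, 3.8, 3.8, 3.6, 3.6, 2.3, 2.3
The 2 values of 3.8 occupy positions 3–4 → average rank (3+4)/2 = 3.5.
The 2 values of 3.6 occupy positions 5–6 → average rank (5+6)/2 = 5.5.
The 2 values of 2.3 occupy positions 7–8 → average rank (7+8)/2 = 7.5.
Ranks ≤ 5: {1, 2, 3.5, 3.5} → 4 values.

4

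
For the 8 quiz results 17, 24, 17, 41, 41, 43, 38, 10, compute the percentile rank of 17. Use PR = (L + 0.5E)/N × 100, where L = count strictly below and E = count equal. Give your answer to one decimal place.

25.0

N = 8.
Strictly below 17: 1. Equal to 17: 2.
PR = (1 + 0.5·2)/8 × 100 = 25.0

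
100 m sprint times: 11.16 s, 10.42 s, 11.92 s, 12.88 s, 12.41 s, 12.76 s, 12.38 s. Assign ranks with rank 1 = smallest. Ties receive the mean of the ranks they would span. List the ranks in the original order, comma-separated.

2, 1, 3, 7, 5, 6, 4

Sorted (ascending): 10.42, 11.16, 11.92, 12.38, 12.41, 12.76, 12.88
No ties — each value takes its position as its rank.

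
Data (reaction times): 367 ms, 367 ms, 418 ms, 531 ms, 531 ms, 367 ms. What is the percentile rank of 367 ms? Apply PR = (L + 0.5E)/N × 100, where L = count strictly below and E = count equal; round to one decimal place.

N = 6.
Strictly below 367: 0. Equal to 367: 3.
PR = (0 + 0.5·3)/6 × 100 = 25.0

25.0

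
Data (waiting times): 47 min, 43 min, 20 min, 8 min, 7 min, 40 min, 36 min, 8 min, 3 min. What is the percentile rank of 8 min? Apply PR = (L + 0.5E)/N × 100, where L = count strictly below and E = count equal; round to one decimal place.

33.3

N = 9.
Strictly below 8: 2. Equal to 8: 2.
PR = (2 + 0.5·2)/9 × 100 = 33.3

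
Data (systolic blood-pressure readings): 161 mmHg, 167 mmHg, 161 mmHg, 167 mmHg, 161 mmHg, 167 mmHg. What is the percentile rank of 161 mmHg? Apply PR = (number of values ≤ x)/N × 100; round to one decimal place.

50.0

N = 6.
Strictly below 161: 0. Equal to 161: 3.
PR = 3/6 × 100 = 50.0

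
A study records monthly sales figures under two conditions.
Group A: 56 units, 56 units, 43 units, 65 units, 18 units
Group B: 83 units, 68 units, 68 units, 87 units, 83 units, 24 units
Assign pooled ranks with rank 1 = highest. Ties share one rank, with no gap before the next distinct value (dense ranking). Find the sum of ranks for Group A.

Sorted (descending): 87, 83, 83, 68, 68, 65, 56, 56, 43, 24, 18
The 2 values of 83 share dense rank 2.
The 2 values of 68 share dense rank 3.
The 2 values of 56 share dense rank 5.
Remaining distinct values take the next consecutive integers.
Group A values → pooled ranks: 56→5, 56→5, 43→6, 65→4, 18→8
Rank sum = 5 + 5 + 6 + 4 + 8 = 28

28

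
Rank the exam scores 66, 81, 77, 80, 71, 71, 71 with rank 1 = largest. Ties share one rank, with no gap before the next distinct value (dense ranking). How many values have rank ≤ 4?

Sorted (descending): 81, 80, 77, 71, 71, 71, 66
The 3 values of 71 share dense rank 4.
Remaining distinct values take the next consecutive integers.
Ranks ≤ 4: {1, 2, 3, 4, 4, 4} → 6 values.

6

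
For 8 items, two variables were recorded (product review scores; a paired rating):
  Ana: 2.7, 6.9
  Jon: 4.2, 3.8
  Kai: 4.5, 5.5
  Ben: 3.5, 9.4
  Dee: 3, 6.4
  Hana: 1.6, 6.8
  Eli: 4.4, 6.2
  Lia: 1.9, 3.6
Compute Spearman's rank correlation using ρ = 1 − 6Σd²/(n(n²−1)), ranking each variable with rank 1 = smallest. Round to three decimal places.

Ranks of variable 1: 3, 6, 8, 5, 4, 1, 7, 2
Ranks of variable 2: 7, 2, 3, 8, 5, 6, 4, 1
d = r₁ − r₂: -4, 4, 5, -3, -1, -5, 3, 1
d²: 16, 16, 25, 9, 1, 25, 9, 1; Σd² = 102
ρ = 1 − 6·102/(8·63) = 1 − 612/504 = -0.214

-0.214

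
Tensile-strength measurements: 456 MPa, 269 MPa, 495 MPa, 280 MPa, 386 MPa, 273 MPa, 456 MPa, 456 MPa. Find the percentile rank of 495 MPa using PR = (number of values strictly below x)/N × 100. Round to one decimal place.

N = 8.
Strictly below 495: 7. Equal to 495: 1.
PR = 7/8 × 100 = 87.5

87.5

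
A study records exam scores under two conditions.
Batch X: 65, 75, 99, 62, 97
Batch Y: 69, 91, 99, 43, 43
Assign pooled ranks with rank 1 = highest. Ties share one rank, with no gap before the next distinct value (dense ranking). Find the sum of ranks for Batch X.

Sorted (descending): 99, 99, 97, 91, 75, 69, 65, 62, 43, 43
The 2 values of 99 share dense rank 1.
The 2 values of 43 share dense rank 8.
Remaining distinct values take the next consecutive integers.
Batch X values → pooled ranks: 65→6, 75→4, 99→1, 62→7, 97→2
Rank sum = 6 + 4 + 1 + 7 + 2 = 20

20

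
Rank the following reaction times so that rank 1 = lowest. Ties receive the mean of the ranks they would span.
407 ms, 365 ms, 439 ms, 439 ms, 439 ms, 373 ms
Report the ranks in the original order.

3, 1, 5, 5, 5, 2

Sorted (ascending): 365, 373, 407, 439, 439, 439
The 3 values of 439 occupy positions 4–6 → average rank 5.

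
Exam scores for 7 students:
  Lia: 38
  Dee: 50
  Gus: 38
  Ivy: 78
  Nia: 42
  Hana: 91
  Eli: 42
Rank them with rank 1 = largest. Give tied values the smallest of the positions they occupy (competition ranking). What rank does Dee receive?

Sorted (descending): 91, 78, 50, 42, 42, 38, 38
The 2 values of 42 occupy positions 4–5 → each gets rank 4.
The 2 values of 38 occupy positions 6–7 → each gets rank 6.
Dee has value 50 → rank 3.

3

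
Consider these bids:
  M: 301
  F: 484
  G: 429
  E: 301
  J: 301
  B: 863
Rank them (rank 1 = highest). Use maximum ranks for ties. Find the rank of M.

6

Sorted (descending): 863, 484, 429, 301, 301, 301
The 3 values of 301 occupy positions 4–6 → each gets rank 6.
M has value 301 → rank 6.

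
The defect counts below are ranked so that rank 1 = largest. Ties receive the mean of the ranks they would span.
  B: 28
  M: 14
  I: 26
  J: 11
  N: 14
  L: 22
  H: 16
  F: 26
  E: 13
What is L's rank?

4

Sorted (descending): 28, 26, 26, 22, 16, 14, 14, 13, 11
The 2 values of 26 occupy positions 2–3 → average rank (2+3)/2 = 2.5.
The 2 values of 14 occupy positions 6–7 → average rank (6+7)/2 = 6.5.
L has value 22 → rank 4.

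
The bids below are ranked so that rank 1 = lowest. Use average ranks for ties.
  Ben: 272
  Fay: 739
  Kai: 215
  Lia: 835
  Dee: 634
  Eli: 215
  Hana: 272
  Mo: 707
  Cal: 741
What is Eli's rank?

Sorted (ascending): 215, 215, 272, 272, 634, 707, 739, 741, 835
The 2 values of 215 occupy positions 1–2 → average rank (1+2)/2 = 1.5.
The 2 values of 272 occupy positions 3–4 → average rank (3+4)/2 = 3.5.
Eli has value 215 → rank 1.5.

1.5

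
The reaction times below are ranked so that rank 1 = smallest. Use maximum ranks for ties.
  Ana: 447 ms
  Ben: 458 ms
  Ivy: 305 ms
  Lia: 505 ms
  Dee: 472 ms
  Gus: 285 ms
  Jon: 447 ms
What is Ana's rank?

4

Sorted (ascending): 285, 305, 447, 447, 458, 472, 505
The 2 values of 447 occupy positions 3–4 → each gets rank 4.
Ana has value 447 ms → rank 4.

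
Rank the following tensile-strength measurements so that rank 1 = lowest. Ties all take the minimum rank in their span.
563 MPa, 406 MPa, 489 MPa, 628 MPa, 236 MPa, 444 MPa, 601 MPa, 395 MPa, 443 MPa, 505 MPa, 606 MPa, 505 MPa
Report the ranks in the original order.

Sorted (ascending): 236, 395, 406, 443, 444, 489, 505, 505, 563, 601, 606, 628
The 2 values of 505 occupy positions 7–8 → each gets rank 7.

9, 3, 6, 12, 1, 5, 10, 2, 4, 7, 11, 7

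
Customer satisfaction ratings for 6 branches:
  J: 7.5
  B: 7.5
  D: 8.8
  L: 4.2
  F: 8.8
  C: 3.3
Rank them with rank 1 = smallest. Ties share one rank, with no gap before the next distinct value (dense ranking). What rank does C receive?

1

Sorted (ascending): 3.3, 4.2, 7.5, 7.5, 8.8, 8.8
The 2 values of 7.5 share dense rank 3.
The 2 values of 8.8 share dense rank 4.
Remaining distinct values take the next consecutive integers.
C has value 3.3 → rank 1.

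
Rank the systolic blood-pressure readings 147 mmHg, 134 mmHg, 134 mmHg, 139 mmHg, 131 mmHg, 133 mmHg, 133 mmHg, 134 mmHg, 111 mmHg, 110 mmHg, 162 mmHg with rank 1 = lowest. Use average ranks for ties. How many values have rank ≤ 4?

Sorted (ascending): 110, 111, 131, 133, 133, 134, 134, 134, 139, 147, 162
The 2 values of 133 occupy positions 4–5 → average rank (4+5)/2 = 4.5.
The 3 values of 134 occupy positions 6–8 → average rank 7.
Ranks ≤ 4: {1, 2, 3} → 3 values.

3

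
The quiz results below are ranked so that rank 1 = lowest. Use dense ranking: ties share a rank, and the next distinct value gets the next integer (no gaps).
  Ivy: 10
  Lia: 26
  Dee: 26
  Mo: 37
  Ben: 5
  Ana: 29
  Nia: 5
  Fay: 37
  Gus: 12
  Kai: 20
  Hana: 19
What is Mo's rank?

Sorted (ascending): 5, 5, 10, 12, 19, 20, 26, 26, 29, 37, 37
The 2 values of 5 share dense rank 1.
The 2 values of 26 share dense rank 6.
The 2 values of 37 share dense rank 8.
Remaining distinct values take the next consecutive integers.
Mo has value 37 → rank 8.

8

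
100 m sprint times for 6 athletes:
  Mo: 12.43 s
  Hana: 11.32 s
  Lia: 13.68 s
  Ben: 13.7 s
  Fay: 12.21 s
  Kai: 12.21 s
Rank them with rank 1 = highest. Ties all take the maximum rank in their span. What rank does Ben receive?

1

Sorted (descending): 13.7, 13.68, 12.43, 12.21, 12.21, 11.32
The 2 values of 12.21 occupy positions 4–5 → each gets rank 5.
Ben has value 13.7 s → rank 1.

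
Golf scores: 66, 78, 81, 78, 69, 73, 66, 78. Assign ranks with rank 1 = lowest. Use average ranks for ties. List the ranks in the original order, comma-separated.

Sorted (ascending): 66, 66, 69, 73, 78, 78, 78, 81
The 2 values of 66 occupy positions 1–2 → average rank (1+2)/2 = 1.5.
The 3 values of 78 occupy positions 5–7 → average rank 6.

1.5, 6, 8, 6, 3, 4, 1.5, 6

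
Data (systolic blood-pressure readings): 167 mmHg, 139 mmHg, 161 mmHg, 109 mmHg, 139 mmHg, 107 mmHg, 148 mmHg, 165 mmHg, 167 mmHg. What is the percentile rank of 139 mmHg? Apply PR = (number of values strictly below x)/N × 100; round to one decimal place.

N = 9.
Strictly below 139: 2. Equal to 139: 2.
PR = 2/9 × 100 = 22.2

22.2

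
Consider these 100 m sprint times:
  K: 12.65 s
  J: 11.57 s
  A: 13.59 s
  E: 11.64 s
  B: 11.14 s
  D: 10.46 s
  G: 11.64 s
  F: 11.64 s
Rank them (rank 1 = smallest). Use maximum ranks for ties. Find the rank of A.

8

Sorted (ascending): 10.46, 11.14, 11.57, 11.64, 11.64, 11.64, 12.65, 13.59
The 3 values of 11.64 occupy positions 4–6 → each gets rank 6.
A has value 13.59 s → rank 8.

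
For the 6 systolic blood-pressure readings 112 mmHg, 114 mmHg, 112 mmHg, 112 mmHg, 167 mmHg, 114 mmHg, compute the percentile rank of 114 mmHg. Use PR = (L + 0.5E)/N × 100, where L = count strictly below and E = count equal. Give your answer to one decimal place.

N = 6.
Strictly below 114: 3. Equal to 114: 2.
PR = (3 + 0.5·2)/6 × 100 = 66.7

66.7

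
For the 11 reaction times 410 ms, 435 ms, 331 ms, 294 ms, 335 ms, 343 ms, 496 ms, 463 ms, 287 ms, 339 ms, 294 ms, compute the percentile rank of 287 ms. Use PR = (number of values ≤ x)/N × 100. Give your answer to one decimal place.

9.1

N = 11.
Strictly below 287: 0. Equal to 287: 1.
PR = 1/11 × 100 = 9.1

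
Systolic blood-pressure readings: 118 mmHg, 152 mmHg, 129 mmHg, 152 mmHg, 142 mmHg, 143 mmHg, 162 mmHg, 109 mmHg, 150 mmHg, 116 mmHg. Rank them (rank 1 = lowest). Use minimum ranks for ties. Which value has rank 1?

Sorted (ascending): 109, 116, 118, 129, 142, 143, 150, 152, 152, 162
The 2 values of 152 occupy positions 8–9 → each gets rank 8.
Rank 1 → value 109.

109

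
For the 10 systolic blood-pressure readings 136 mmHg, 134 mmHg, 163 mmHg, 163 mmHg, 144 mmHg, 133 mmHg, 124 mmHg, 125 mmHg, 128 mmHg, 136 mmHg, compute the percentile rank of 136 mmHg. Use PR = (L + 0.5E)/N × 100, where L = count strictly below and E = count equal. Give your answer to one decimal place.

60.0

N = 10.
Strictly below 136: 5. Equal to 136: 2.
PR = (5 + 0.5·2)/10 × 100 = 60.0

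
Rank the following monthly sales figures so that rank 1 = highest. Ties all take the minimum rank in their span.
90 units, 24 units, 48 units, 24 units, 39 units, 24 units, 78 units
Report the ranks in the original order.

Sorted (descending): 90, 78, 48, 39, 24, 24, 24
The 3 values of 24 occupy positions 5–7 → each gets rank 5.

1, 5, 3, 5, 4, 5, 2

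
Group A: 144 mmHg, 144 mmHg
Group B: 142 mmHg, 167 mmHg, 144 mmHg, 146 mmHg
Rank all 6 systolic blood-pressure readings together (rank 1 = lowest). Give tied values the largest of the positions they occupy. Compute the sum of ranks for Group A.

Sorted (ascending): 142, 144, 144, 144, 146, 167
The 3 values of 144 occupy positions 2–4 → each gets rank 4.
Group A values → pooled ranks: 144→4, 144→4
Rank sum = 4 + 4 = 8

8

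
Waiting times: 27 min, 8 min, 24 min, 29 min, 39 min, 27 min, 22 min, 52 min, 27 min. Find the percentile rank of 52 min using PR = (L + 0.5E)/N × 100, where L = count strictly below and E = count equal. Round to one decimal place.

N = 9.
Strictly below 52: 8. Equal to 52: 1.
PR = (8 + 0.5·1)/9 × 100 = 94.4

94.4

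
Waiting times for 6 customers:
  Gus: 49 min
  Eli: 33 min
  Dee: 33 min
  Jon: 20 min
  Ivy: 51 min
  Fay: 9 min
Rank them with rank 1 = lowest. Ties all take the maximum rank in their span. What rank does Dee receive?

4

Sorted (ascending): 9, 20, 33, 33, 49, 51
The 2 values of 33 occupy positions 3–4 → each gets rank 4.
Dee has value 33 min → rank 4.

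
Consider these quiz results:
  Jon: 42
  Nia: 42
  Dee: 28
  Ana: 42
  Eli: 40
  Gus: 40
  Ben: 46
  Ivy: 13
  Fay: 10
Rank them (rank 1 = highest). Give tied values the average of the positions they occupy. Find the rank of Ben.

Sorted (descending): 46, 42, 42, 42, 40, 40, 28, 13, 10
The 3 values of 42 occupy positions 2–4 → average rank 3.
The 2 values of 40 occupy positions 5–6 → average rank (5+6)/2 = 5.5.
Ben has value 46 → rank 1.

1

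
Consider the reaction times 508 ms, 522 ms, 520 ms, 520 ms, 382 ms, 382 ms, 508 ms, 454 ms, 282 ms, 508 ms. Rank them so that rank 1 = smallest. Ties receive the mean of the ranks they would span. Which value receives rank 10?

522

Sorted (ascending): 282, 382, 382, 454, 508, 508, 508, 520, 520, 522
The 2 values of 382 occupy positions 2–3 → average rank (2+3)/2 = 2.5.
The 3 values of 508 occupy positions 5–7 → average rank 6.
The 2 values of 520 occupy positions 8–9 → average rank (8+9)/2 = 8.5.
Rank 10 → value 522.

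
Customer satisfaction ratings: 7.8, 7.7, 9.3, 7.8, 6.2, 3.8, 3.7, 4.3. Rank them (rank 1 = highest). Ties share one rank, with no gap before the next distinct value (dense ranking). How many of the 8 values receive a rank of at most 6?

7

Sorted (descending): 9.3, 7.8, 7.8, 7.7, 6.2, 4.3, 3.8, 3.7
The 2 values of 7.8 share dense rank 2.
Remaining distinct values take the next consecutive integers.
Ranks ≤ 6: {1, 2, 2, 3, 4, 5, 6} → 7 values.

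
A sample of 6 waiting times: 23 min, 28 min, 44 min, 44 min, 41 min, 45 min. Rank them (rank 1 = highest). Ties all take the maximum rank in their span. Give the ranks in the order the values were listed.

Sorted (descending): 45, 44, 44, 41, 28, 23
The 2 values of 44 occupy positions 2–3 → each gets rank 3.

6, 5, 3, 3, 4, 1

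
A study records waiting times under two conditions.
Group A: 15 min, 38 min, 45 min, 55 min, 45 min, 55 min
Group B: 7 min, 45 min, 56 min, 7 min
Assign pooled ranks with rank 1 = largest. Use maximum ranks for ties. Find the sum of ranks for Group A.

Sorted (descending): 56, 55, 55, 45, 45, 45, 38, 15, 7, 7
The 2 values of 55 occupy positions 2–3 → each gets rank 3.
The 3 values of 45 occupy positions 4–6 → each gets rank 6.
The 2 values of 7 occupy positions 9–10 → each gets rank 10.
Group A values → pooled ranks: 15→8, 38→7, 45→6, 55→3, 45→6, 55→3
Rank sum = 8 + 7 + 6 + 3 + 6 + 3 = 33

33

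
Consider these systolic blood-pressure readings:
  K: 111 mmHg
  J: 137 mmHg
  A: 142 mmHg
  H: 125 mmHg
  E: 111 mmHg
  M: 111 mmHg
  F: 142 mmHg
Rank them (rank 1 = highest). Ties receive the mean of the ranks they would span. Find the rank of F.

1.5

Sorted (descending): 142, 142, 137, 125, 111, 111, 111
The 2 values of 142 occupy positions 1–2 → average rank (1+2)/2 = 1.5.
The 3 values of 111 occupy positions 5–7 → average rank 6.
F has value 142 mmHg → rank 1.5.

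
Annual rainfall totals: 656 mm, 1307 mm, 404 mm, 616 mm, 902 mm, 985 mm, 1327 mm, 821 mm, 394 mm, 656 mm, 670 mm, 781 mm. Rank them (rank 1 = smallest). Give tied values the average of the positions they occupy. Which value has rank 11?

1307

Sorted (ascending): 394, 404, 616, 656, 656, 670, 781, 821, 902, 985, 1307, 1327
The 2 values of 656 occupy positions 4–5 → average rank (4+5)/2 = 4.5.
Rank 11 → value 1307.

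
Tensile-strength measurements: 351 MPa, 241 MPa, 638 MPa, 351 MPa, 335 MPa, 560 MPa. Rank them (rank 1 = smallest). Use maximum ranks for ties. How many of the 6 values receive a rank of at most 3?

2

Sorted (ascending): 241, 335, 351, 351, 560, 638
The 2 values of 351 occupy positions 3–4 → each gets rank 4.
Ranks ≤ 3: {1, 2} → 2 values.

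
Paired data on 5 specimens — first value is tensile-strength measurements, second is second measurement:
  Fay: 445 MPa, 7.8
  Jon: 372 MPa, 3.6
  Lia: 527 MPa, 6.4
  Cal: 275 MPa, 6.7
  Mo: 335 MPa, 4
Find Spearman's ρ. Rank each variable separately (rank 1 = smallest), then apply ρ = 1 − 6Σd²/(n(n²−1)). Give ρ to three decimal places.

0.100

Ranks of variable 1: 4, 3, 5, 1, 2
Ranks of variable 2: 5, 1, 3, 4, 2
d = r₁ − r₂: -1, 2, 2, -3, 0
d²: 1, 4, 4, 9, 0; Σd² = 18
ρ = 1 − 6·18/(5·24) = 1 − 108/120 = 0.100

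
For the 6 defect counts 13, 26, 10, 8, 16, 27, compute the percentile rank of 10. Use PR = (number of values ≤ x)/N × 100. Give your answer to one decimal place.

N = 6.
Strictly below 10: 1. Equal to 10: 1.
PR = 2/6 × 100 = 33.3

33.3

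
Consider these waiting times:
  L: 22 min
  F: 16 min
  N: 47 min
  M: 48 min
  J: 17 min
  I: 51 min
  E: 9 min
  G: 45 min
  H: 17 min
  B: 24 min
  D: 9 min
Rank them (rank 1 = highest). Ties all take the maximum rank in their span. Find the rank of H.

Sorted (descending): 51, 48, 47, 45, 24, 22, 17, 17, 16, 9, 9
The 2 values of 17 occupy positions 7–8 → each gets rank 8.
The 2 values of 9 occupy positions 10–11 → each gets rank 11.
H has value 17 min → rank 8.

8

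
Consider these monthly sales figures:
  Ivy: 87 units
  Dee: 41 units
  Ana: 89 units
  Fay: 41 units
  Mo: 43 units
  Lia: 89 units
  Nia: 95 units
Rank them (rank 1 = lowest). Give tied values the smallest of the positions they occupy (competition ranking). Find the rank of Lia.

Sorted (ascending): 41, 41, 43, 87, 89, 89, 95
The 2 values of 41 occupy positions 1–2 → each gets rank 1.
The 2 values of 89 occupy positions 5–6 → each gets rank 5.
Lia has value 89 units → rank 5.

5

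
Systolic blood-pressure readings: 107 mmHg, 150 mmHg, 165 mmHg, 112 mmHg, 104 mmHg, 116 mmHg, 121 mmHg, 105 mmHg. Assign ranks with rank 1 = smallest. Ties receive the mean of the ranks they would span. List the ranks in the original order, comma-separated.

3, 7, 8, 4, 1, 5, 6, 2

Sorted (ascending): 104, 105, 107, 112, 116, 121, 150, 165
No ties — each value takes its position as its rank.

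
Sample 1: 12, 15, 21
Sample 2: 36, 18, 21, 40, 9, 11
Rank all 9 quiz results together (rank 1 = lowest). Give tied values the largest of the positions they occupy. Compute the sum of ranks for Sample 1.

Sorted (ascending): 9, 11, 12, 15, 18, 21, 21, 36, 40
The 2 values of 21 occupy positions 6–7 → each gets rank 7.
Sample 1 values → pooled ranks: 12→3, 15→4, 21→7
Rank sum = 3 + 4 + 7 = 14

14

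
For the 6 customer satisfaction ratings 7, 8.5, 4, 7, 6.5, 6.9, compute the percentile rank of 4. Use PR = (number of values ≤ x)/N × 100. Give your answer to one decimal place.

16.7

N = 6.
Strictly below 4: 0. Equal to 4: 1.
PR = 1/6 × 100 = 16.7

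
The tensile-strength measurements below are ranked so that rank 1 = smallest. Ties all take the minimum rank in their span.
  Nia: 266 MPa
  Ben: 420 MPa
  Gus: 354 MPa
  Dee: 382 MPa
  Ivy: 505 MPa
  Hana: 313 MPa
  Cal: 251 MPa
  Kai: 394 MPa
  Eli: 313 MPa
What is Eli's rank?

3

Sorted (ascending): 251, 266, 313, 313, 354, 382, 394, 420, 505
The 2 values of 313 occupy positions 3–4 → each gets rank 3.
Eli has value 313 MPa → rank 3.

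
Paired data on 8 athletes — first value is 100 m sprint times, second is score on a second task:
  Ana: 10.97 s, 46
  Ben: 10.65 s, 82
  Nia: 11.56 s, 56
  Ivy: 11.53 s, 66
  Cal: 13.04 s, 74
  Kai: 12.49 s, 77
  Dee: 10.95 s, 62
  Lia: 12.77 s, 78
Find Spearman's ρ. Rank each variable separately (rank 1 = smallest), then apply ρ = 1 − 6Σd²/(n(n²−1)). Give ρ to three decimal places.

Ranks of variable 1: 3, 1, 5, 4, 8, 6, 2, 7
Ranks of variable 2: 1, 8, 2, 4, 5, 6, 3, 7
d = r₁ − r₂: 2, -7, 3, 0, 3, 0, -1, 0
d²: 4, 49, 9, 0, 9, 0, 1, 0; Σd² = 72
ρ = 1 − 6·72/(8·63) = 1 − 432/504 = 0.143

0.143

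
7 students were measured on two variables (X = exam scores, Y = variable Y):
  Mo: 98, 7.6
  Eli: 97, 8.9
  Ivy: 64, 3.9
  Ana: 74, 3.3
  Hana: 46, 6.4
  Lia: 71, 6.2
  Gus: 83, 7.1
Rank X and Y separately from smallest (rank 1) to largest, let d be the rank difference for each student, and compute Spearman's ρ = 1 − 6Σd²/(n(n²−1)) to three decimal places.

Ranks of variable 1: 7, 6, 2, 4, 1, 3, 5
Ranks of variable 2: 6, 7, 2, 1, 4, 3, 5
d = r₁ − r₂: 1, -1, 0, 3, -3, 0, 0
d²: 1, 1, 0, 9, 9, 0, 0; Σd² = 20
ρ = 1 − 6·20/(7·48) = 1 − 120/336 = 0.643

0.643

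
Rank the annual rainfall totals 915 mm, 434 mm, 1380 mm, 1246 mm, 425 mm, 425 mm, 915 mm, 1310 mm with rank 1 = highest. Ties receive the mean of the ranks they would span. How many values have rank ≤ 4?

3

Sorted (descending): 1380, 1310, 1246, 915, 915, 434, 425, 425
The 2 values of 915 occupy positions 4–5 → average rank (4+5)/2 = 4.5.
The 2 values of 425 occupy positions 7–8 → average rank (7+8)/2 = 7.5.
Ranks ≤ 4: {1, 2, 3} → 3 values.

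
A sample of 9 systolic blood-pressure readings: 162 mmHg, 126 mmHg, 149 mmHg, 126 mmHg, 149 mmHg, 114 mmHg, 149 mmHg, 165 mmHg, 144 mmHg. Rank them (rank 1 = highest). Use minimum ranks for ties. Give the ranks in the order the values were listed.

Sorted (descending): 165, 162, 149, 149, 149, 144, 126, 126, 114
The 3 values of 149 occupy positions 3–5 → each gets rank 3.
The 2 values of 126 occupy positions 7–8 → each gets rank 7.

2, 7, 3, 7, 3, 9, 3, 1, 6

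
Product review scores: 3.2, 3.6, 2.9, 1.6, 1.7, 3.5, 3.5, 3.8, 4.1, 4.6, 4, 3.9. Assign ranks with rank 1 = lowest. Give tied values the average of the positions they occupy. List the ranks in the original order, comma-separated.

Sorted (ascending): 1.6, 1.7, 2.9, 3.2, 3.5, 3.5, 3.6, 3.8, 3.9, 4, 4.1, 4.6
The 2 values of 3.5 occupy positions 5–6 → average rank (5+6)/2 = 5.5.

4, 7, 3, 1, 2, 5.5, 5.5, 8, 11, 12, 10, 9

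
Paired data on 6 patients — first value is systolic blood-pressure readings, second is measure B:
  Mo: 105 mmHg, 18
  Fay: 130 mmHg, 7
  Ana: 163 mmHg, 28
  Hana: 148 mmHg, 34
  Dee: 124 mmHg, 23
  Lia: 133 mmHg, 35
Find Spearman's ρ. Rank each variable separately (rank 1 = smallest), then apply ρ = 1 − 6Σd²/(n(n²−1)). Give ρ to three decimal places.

0.600

Ranks of variable 1: 1, 3, 6, 5, 2, 4
Ranks of variable 2: 2, 1, 4, 5, 3, 6
d = r₁ − r₂: -1, 2, 2, 0, -1, -2
d²: 1, 4, 4, 0, 1, 4; Σd² = 14
ρ = 1 − 6·14/(6·35) = 1 − 84/210 = 0.600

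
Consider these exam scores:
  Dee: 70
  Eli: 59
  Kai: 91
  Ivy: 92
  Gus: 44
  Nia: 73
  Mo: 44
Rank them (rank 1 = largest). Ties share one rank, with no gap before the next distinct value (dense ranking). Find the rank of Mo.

6

Sorted (descending): 92, 91, 73, 70, 59, 44, 44
The 2 values of 44 share dense rank 6.
Remaining distinct values take the next consecutive integers.
Mo has value 44 → rank 6.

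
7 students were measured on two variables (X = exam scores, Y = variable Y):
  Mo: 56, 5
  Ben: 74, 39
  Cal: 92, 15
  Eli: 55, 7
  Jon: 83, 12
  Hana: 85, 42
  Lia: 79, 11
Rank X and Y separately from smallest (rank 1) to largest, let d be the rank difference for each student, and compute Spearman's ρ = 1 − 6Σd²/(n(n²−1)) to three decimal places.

Ranks of variable 1: 2, 3, 7, 1, 5, 6, 4
Ranks of variable 2: 1, 6, 5, 2, 4, 7, 3
d = r₁ − r₂: 1, -3, 2, -1, 1, -1, 1
d²: 1, 9, 4, 1, 1, 1, 1; Σd² = 18
ρ = 1 − 6·18/(7·48) = 1 − 108/336 = 0.679

0.679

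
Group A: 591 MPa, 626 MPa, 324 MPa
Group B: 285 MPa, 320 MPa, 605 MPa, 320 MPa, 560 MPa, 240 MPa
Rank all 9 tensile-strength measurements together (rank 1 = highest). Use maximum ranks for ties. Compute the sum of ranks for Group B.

37

Sorted (descending): 626, 605, 591, 560, 324, 320, 320, 285, 240
The 2 values of 320 occupy positions 6–7 → each gets rank 7.
Group B values → pooled ranks: 285→8, 320→7, 605→2, 320→7, 560→4, 240→9
Rank sum = 8 + 7 + 2 + 7 + 4 + 9 = 37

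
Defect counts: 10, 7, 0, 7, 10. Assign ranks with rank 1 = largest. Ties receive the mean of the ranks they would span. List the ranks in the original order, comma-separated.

Sorted (descending): 10, 10, 7, 7, 0
The 2 values of 10 occupy positions 1–2 → average rank (1+2)/2 = 1.5.
The 2 values of 7 occupy positions 3–4 → average rank (3+4)/2 = 3.5.

1.5, 3.5, 5, 3.5, 1.5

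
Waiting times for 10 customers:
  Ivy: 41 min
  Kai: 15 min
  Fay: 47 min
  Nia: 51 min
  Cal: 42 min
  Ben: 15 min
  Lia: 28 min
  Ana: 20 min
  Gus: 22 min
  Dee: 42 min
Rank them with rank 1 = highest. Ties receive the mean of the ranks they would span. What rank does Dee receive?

3.5

Sorted (descending): 51, 47, 42, 42, 41, 28, 22, 20, 15, 15
The 2 values of 42 occupy positions 3–4 → average rank (3+4)/2 = 3.5.
The 2 values of 15 occupy positions 9–10 → average rank (9+10)/2 = 9.5.
Dee has value 42 min → rank 3.5.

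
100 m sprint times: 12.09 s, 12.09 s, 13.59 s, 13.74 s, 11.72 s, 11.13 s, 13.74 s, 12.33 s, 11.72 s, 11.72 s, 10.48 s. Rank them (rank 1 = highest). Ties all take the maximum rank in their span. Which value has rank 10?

Sorted (descending): 13.74, 13.74, 13.59, 12.33, 12.09, 12.09, 11.72, 11.72, 11.72, 11.13, 10.48
The 2 values of 13.74 occupy positions 1–2 → each gets rank 2.
The 2 values of 12.09 occupy positions 5–6 → each gets rank 6.
The 3 values of 11.72 occupy positions 7–9 → each gets rank 9.
Rank 10 → value 11.13.

11.13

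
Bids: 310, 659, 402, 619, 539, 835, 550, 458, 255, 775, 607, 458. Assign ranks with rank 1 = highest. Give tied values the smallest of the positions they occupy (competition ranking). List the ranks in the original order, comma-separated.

11, 3, 10, 4, 7, 1, 6, 8, 12, 2, 5, 8

Sorted (descending): 835, 775, 659, 619, 607, 550, 539, 458, 458, 402, 310, 255
The 2 values of 458 occupy positions 8–9 → each gets rank 8.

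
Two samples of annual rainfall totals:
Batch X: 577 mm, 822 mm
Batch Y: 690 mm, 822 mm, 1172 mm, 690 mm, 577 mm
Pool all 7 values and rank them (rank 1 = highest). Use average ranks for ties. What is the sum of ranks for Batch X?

9

Sorted (descending): 1172, 822, 822, 690, 690, 577, 577
The 2 values of 822 occupy positions 2–3 → average rank (2+3)/2 = 2.5.
The 2 values of 690 occupy positions 4–5 → average rank (4+5)/2 = 4.5.
The 2 values of 577 occupy positions 6–7 → average rank (6+7)/2 = 6.5.
Batch X values → pooled ranks: 577→6.5, 822→2.5
Rank sum = 6.5 + 2.5 = 9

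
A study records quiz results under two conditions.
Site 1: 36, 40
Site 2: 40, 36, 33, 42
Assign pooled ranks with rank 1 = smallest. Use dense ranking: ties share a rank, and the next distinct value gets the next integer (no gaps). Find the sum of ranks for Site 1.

Sorted (ascending): 33, 36, 36, 40, 40, 42
The 2 values of 36 share dense rank 2.
The 2 values of 40 share dense rank 3.
Remaining distinct values take the next consecutive integers.
Site 1 values → pooled ranks: 36→2, 40→3
Rank sum = 2 + 3 = 5

5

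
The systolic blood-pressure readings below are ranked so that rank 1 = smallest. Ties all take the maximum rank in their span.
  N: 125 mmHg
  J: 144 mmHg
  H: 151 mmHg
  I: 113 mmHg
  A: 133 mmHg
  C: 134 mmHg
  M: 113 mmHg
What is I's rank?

Sorted (ascending): 113, 113, 125, 133, 134, 144, 151
The 2 values of 113 occupy positions 1–2 → each gets rank 2.
I has value 113 mmHg → rank 2.

2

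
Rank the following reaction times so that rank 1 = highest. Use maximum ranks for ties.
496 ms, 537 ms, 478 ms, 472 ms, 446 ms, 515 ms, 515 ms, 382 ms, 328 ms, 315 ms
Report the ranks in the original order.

4, 1, 5, 6, 7, 3, 3, 8, 9, 10

Sorted (descending): 537, 515, 515, 496, 478, 472, 446, 382, 328, 315
The 2 values of 515 occupy positions 2–3 → each gets rank 3.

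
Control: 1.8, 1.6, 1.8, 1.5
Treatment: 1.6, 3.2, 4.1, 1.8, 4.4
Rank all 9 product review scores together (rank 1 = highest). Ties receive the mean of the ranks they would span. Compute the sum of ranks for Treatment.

Sorted (descending): 4.4, 4.1, 3.2, 1.8, 1.8, 1.8, 1.6, 1.6, 1.5
The 3 values of 1.8 occupy positions 4–6 → average rank 5.
The 2 values of 1.6 occupy positions 7–8 → average rank (7+8)/2 = 7.5.
Treatment values → pooled ranks: 1.6→7.5, 3.2→3, 4.1→2, 1.8→5, 4.4→1
Rank sum = 7.5 + 3 + 2 + 5 + 1 = 18.5

18.5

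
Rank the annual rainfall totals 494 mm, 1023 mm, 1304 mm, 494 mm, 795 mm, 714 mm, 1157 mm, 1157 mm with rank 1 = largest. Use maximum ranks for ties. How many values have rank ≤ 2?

Sorted (descending): 1304, 1157, 1157, 1023, 795, 714, 494, 494
The 2 values of 1157 occupy positions 2–3 → each gets rank 3.
The 2 values of 494 occupy positions 7–8 → each gets rank 8.
Ranks ≤ 2: {1} → 1 value.

1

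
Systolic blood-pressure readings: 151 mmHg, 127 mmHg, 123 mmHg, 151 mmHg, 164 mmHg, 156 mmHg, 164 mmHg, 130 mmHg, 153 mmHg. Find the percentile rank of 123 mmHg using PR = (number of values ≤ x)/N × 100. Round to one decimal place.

N = 9.
Strictly below 123: 0. Equal to 123: 1.
PR = 1/9 × 100 = 11.1

11.1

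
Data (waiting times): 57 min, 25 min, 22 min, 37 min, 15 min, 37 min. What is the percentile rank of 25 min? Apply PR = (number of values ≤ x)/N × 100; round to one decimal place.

50.0

N = 6.
Strictly below 25: 2. Equal to 25: 1.
PR = 3/6 × 100 = 50.0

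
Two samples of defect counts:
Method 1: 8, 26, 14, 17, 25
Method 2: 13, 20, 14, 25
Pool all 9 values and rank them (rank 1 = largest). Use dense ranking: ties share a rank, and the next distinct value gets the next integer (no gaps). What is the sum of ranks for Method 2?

Sorted (descending): 26, 25, 25, 20, 17, 14, 14, 13, 8
The 2 values of 25 share dense rank 2.
The 2 values of 14 share dense rank 5.
Remaining distinct values take the next consecutive integers.
Method 2 values → pooled ranks: 13→6, 20→3, 14→5, 25→2
Rank sum = 6 + 3 + 5 + 2 = 16

16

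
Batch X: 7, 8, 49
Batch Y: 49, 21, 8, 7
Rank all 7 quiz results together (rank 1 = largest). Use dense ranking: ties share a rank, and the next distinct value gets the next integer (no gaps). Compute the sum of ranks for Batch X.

Sorted (descending): 49, 49, 21, 8, 8, 7, 7
The 2 values of 49 share dense rank 1.
The 2 values of 8 share dense rank 3.
The 2 values of 7 share dense rank 4.
Remaining distinct values take the next consecutive integers.
Batch X values → pooled ranks: 7→4, 8→3, 49→1
Rank sum = 4 + 3 + 1 = 8

8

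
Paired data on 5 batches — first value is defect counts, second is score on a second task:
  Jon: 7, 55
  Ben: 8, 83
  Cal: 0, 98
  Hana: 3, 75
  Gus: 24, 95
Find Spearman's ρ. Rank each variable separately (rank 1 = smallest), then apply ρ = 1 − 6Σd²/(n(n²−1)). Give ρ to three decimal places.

-0.100

Ranks of variable 1: 3, 4, 1, 2, 5
Ranks of variable 2: 1, 3, 5, 2, 4
d = r₁ − r₂: 2, 1, -4, 0, 1
d²: 4, 1, 16, 0, 1; Σd² = 22
ρ = 1 − 6·22/(5·24) = 1 − 132/120 = -0.100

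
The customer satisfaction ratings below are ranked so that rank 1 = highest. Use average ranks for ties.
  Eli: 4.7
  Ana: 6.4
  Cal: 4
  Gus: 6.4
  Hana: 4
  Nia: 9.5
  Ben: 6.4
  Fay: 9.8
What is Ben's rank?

4

Sorted (descending): 9.8, 9.5, 6.4, 6.4, 6.4, 4.7, 4, 4
The 3 values of 6.4 occupy positions 3–5 → average rank 4.
The 2 values of 4 occupy positions 7–8 → average rank (7+8)/2 = 7.5.
Ben has value 6.4 → rank 4.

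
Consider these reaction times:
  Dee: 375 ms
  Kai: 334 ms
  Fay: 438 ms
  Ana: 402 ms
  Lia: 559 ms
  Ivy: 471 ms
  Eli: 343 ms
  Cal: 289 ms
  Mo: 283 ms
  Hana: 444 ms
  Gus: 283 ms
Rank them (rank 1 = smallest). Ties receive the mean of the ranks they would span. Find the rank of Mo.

1.5

Sorted (ascending): 283, 283, 289, 334, 343, 375, 402, 438, 444, 471, 559
The 2 values of 283 occupy positions 1–2 → average rank (1+2)/2 = 1.5.
Mo has value 283 ms → rank 1.5.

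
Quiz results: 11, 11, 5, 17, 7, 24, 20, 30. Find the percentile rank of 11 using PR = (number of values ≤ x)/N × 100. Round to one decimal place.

N = 8.
Strictly below 11: 2. Equal to 11: 2.
PR = 4/8 × 100 = 50.0

50.0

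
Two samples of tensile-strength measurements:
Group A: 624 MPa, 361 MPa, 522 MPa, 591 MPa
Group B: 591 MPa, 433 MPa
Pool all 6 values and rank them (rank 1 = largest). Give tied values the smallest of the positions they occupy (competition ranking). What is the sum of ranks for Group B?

7

Sorted (descending): 624, 591, 591, 522, 433, 361
The 2 values of 591 occupy positions 2–3 → each gets rank 2.
Group B values → pooled ranks: 591→2, 433→5
Rank sum = 2 + 5 = 7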